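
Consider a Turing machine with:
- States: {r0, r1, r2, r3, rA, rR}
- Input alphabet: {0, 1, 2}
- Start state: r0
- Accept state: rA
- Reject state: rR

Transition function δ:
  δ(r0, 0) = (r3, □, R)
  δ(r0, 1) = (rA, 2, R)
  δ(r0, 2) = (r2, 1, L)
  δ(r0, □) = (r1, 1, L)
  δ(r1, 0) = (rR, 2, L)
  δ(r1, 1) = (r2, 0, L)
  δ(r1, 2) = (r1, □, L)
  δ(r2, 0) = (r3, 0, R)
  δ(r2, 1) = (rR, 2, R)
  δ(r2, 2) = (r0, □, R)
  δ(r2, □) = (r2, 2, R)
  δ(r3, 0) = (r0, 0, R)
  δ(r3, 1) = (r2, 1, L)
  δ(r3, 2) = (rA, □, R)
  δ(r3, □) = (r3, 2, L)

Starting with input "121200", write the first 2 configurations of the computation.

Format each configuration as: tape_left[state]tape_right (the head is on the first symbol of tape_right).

Transitions applied:
Step 1: δ(r0, 1) = (rA, 2, R)

The first 2 configurations are:
[r0]121200 ⊢ 2[rA]21200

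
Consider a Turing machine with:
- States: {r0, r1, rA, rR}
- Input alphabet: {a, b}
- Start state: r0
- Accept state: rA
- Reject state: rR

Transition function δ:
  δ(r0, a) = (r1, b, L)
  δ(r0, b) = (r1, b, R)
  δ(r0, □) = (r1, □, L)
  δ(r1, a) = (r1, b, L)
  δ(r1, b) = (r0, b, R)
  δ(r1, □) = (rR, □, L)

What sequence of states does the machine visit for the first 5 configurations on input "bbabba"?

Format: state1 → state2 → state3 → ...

Execution trace:
Initial: [r0]bbabba
Step 1: δ(r0, b) = (r1, b, R) → b[r1]babba
Step 2: δ(r1, b) = (r0, b, R) → bb[r0]abba
Step 3: δ(r0, a) = (r1, b, L) → b[r1]bbbba
Step 4: δ(r1, b) = (r0, b, R) → bb[r0]bbba

State sequence: r0 → r1 → r0 → r1 → r0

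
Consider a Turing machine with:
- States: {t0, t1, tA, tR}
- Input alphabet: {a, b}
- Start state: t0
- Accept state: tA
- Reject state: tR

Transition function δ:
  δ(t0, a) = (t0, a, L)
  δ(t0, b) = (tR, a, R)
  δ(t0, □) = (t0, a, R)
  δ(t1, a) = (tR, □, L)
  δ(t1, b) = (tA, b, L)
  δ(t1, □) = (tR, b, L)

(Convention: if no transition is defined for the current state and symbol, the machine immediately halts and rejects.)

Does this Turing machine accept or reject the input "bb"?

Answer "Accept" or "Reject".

Execution trace:
Initial: [t0]bb
Step 1: δ(t0, b) = (tR, a, R) → a[tR]b

The machine reaches the reject state tR and halts.

Answer: Reject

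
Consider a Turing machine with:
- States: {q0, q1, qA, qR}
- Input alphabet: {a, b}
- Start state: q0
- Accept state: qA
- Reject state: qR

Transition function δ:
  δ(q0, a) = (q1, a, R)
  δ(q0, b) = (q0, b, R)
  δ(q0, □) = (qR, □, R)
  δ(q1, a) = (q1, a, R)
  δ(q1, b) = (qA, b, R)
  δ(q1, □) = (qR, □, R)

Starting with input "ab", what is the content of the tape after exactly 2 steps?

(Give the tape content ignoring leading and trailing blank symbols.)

Execution trace:
Initial: [q0]ab
Step 1: δ(q0, a) = (q1, a, R) → a[q1]b
Step 2: δ(q1, b) = (qA, b, R) → ab[qA]□

The machine reaches the accept state qA and halts.

After 2 steps, the tape (ignoring leading/trailing blanks) is: ab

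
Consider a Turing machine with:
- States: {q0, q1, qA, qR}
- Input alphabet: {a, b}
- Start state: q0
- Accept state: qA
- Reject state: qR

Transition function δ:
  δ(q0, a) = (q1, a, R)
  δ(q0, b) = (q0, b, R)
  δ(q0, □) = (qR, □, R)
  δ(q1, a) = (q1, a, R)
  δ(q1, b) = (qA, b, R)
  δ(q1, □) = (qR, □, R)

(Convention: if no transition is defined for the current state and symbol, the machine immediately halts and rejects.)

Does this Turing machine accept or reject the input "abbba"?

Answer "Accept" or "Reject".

Execution trace:
Initial: [q0]abbba
Step 1: δ(q0, a) = (q1, a, R) → a[q1]bbba
Step 2: δ(q1, b) = (qA, b, R) → ab[qA]bba

The machine reaches the accept state qA and halts.

Answer: Accept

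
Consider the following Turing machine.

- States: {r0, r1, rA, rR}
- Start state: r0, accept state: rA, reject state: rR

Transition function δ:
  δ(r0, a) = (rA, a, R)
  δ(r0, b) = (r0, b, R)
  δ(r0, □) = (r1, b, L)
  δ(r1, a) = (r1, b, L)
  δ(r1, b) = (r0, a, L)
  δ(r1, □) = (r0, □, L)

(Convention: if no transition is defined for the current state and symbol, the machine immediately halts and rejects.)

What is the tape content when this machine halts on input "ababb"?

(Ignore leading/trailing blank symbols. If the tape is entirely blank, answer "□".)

Execution trace:
Initial: [r0]ababb
Step 1: δ(r0, a) = (rA, a, R) → a[rA]babb

The machine reaches the accept state rA and halts.

Final tape (ignoring leading/trailing blanks): ababb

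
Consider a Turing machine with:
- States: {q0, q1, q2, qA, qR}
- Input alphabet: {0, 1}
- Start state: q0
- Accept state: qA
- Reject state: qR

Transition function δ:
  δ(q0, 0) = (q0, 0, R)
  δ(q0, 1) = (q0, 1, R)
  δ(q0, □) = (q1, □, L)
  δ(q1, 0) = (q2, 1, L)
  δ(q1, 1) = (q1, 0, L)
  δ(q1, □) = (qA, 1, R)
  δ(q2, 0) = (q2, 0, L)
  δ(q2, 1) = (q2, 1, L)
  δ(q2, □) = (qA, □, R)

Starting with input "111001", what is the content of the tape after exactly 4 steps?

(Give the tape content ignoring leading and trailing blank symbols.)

Execution trace:
Initial: [q0]111001
Step 1: δ(q0, 1) = (q0, 1, R) → 1[q0]11001
Step 2: δ(q0, 1) = (q0, 1, R) → 11[q0]1001
Step 3: δ(q0, 1) = (q0, 1, R) → 111[q0]001
Step 4: δ(q0, 0) = (q0, 0, R) → 1110[q0]01

After 4 steps, the tape (ignoring leading/trailing blanks) is: 111001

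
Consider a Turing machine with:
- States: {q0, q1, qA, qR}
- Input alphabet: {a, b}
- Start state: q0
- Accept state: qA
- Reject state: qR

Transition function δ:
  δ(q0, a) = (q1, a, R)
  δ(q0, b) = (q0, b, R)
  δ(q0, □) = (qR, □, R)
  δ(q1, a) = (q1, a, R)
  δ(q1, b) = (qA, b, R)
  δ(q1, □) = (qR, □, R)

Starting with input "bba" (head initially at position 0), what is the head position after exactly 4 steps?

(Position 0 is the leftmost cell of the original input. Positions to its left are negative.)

Execution trace (head position shown):
Step 0: [q0]bba  (head at position 0)
Step 1: move right → b[q0]ba  (head at position 1)
Step 2: move right → bb[q0]a  (head at position 2)
Step 3: move right → bba[q1]□  (head at position 3)
Step 4: move right → bba□[qR]□  (head at position 4)

After 4 steps, the head is at position 4.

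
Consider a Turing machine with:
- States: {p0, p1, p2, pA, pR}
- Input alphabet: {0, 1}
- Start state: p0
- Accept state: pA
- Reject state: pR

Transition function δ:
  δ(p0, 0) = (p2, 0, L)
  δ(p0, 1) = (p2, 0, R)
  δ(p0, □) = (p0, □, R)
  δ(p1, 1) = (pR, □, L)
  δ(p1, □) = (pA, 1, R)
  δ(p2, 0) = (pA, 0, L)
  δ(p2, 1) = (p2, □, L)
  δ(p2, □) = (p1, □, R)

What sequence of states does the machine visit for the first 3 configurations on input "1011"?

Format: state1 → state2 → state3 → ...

Execution trace:
Initial: [p0]1011
Step 1: δ(p0, 1) = (p2, 0, R) → 0[p2]011
Step 2: δ(p2, 0) = (pA, 0, L) → [pA]0011

The machine reaches the accept state pA and halts.

State sequence: p0 → p2 → pA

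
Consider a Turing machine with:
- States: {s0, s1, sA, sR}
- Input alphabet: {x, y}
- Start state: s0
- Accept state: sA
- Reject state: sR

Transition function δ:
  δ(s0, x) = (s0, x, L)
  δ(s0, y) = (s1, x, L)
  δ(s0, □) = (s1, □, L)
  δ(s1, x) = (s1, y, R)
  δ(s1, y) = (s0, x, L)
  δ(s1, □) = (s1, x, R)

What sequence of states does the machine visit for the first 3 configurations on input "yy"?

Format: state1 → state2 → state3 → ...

Execution trace:
Initial: [s0]yy
Step 1: δ(s0, y) = (s1, x, L) → [s1]□xy
Step 2: δ(s1, □) = (s1, x, R) → x[s1]xy

State sequence: s0 → s1 → s1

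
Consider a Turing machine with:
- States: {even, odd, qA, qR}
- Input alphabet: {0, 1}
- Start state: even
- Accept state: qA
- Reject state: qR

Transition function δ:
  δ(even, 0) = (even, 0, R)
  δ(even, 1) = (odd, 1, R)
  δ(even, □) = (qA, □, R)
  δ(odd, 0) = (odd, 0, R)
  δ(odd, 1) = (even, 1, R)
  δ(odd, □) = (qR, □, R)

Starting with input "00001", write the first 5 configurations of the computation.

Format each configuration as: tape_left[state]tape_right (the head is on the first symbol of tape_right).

Transitions applied:
Step 1: δ(even, 0) = (even, 0, R)
Step 2: δ(even, 0) = (even, 0, R)
Step 3: δ(even, 0) = (even, 0, R)
Step 4: δ(even, 0) = (even, 0, R)

The first 5 configurations are:
[even]00001 ⊢ 0[even]0001 ⊢ 00[even]001 ⊢ 000[even]01 ⊢ 0000[even]1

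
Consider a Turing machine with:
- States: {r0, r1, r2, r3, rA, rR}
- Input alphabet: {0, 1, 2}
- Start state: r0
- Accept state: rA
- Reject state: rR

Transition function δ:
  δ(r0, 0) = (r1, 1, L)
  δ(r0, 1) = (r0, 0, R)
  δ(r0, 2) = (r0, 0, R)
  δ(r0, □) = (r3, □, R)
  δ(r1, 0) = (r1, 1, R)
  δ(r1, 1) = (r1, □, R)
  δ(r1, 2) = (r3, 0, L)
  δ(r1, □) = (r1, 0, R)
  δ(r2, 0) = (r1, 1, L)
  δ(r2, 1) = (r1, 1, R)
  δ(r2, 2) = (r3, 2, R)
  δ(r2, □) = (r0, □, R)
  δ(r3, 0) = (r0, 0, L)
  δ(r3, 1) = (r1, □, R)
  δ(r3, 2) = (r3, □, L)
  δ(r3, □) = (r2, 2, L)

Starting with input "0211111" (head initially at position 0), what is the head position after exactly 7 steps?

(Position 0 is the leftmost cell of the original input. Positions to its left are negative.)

Execution trace (head position shown):
Step 0: [r0]0211111  (head at position 0)
Step 1: move left → [r1]□1211111  (head at position -1)
Step 2: move right → 0[r1]1211111  (head at position 0)
Step 3: move right → 0□[r1]211111  (head at position 1)
Step 4: move left → 0[r3]□011111  (head at position 0)
Step 5: move left → [r2]02011111  (head at position -1)
Step 6: move left → [r1]□12011111  (head at position -2)
Step 7: move right → 0[r1]12011111  (head at position -1)

After 7 steps, the head is at position -1.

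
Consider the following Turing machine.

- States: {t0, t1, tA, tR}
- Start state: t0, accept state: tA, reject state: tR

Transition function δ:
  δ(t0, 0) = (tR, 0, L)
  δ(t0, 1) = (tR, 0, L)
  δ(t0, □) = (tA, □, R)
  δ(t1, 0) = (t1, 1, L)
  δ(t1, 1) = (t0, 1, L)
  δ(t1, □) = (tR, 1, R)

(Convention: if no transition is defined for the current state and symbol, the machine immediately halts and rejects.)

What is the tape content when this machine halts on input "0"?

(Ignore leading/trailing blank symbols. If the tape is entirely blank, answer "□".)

Execution trace:
Initial: [t0]0
Step 1: δ(t0, 0) = (tR, 0, L) → [tR]□0

The machine reaches the reject state tR and halts.

Final tape (ignoring leading/trailing blanks): 0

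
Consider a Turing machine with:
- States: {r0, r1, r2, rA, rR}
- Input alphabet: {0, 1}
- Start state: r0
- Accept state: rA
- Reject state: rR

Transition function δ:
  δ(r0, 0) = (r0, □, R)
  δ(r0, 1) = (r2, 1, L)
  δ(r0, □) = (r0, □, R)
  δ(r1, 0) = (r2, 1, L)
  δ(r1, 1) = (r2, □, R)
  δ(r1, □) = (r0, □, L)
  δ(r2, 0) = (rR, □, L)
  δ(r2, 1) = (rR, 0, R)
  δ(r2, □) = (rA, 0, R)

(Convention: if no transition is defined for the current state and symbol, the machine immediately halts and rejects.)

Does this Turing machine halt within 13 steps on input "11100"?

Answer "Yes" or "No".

Execution trace:
Initial: [r0]11100
Step 1: δ(r0, 1) = (r2, 1, L) → [r2]□11100
Step 2: δ(r2, □) = (rA, 0, R) → 0[rA]11100

The machine reaches the accept state rA and halts.
The machine halted after 2 steps (within the 13-step bound).

Answer: Yes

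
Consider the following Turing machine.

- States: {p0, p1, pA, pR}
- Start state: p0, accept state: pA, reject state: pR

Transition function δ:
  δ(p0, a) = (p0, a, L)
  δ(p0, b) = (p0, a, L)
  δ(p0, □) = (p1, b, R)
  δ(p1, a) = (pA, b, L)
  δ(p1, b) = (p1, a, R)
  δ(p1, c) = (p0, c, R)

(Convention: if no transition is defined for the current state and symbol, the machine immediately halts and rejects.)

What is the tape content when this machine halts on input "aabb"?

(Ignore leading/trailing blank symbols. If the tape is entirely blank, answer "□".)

Execution trace:
Initial: [p0]aabb
Step 1: δ(p0, a) = (p0, a, L) → [p0]□aabb
Step 2: δ(p0, □) = (p1, b, R) → b[p1]aabb
Step 3: δ(p1, a) = (pA, b, L) → [pA]bbabb

The machine reaches the accept state pA and halts.

Final tape (ignoring leading/trailing blanks): bbabb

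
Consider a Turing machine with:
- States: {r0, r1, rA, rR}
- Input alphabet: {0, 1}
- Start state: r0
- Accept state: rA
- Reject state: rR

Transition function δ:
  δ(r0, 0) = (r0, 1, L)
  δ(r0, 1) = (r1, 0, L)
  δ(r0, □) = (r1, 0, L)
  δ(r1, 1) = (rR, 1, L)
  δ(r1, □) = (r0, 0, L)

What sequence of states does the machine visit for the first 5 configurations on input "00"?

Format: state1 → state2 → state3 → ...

Execution trace:
Initial: [r0]00
Step 1: δ(r0, 0) = (r0, 1, L) → [r0]□10
Step 2: δ(r0, □) = (r1, 0, L) → [r1]□010
Step 3: δ(r1, □) = (r0, 0, L) → [r0]□0010
Step 4: δ(r0, □) = (r1, 0, L) → [r1]□00010

State sequence: r0 → r0 → r1 → r0 → r1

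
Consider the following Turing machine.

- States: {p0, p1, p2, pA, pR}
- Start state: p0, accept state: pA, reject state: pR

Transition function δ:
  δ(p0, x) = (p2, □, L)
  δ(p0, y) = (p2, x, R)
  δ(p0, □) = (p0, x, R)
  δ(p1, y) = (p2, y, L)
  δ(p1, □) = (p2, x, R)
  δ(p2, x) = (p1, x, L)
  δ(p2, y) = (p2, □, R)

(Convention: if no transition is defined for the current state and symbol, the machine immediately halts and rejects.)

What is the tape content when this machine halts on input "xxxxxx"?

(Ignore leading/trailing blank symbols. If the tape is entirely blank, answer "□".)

Execution trace:
Initial: [p0]xxxxxx
Step 1: δ(p0, x) = (p2, □, L) → [p2]□□xxxxx

No transition is defined for δ(p2, □). By convention the machine halts and rejects.

Final tape (ignoring leading/trailing blanks): xxxxx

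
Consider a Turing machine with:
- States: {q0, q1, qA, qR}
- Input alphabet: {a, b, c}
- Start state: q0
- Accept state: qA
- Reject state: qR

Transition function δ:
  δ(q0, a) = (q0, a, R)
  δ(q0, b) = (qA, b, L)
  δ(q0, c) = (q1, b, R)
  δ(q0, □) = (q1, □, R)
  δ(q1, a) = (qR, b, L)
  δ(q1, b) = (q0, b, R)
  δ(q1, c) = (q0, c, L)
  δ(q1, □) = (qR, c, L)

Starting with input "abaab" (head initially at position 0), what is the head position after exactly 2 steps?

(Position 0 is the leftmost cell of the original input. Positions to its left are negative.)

Execution trace (head position shown):
Step 0: [q0]abaab  (head at position 0)
Step 1: move right → a[q0]baab  (head at position 1)
Step 2: move left → [qA]abaab  (head at position 0)

After 2 steps, the head is at position 0.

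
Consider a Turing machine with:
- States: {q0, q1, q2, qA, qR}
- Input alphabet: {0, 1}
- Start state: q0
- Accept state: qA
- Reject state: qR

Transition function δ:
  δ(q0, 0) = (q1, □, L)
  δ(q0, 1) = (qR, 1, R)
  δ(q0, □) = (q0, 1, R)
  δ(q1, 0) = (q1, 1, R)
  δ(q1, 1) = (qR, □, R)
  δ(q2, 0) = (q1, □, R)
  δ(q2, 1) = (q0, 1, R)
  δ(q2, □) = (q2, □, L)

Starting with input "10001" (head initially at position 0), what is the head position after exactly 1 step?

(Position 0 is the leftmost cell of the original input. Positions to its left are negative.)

Execution trace (head position shown):
Step 0: [q0]10001  (head at position 0)
Step 1: move right → 1[qR]0001  (head at position 1)

After 1 step, the head is at position 1.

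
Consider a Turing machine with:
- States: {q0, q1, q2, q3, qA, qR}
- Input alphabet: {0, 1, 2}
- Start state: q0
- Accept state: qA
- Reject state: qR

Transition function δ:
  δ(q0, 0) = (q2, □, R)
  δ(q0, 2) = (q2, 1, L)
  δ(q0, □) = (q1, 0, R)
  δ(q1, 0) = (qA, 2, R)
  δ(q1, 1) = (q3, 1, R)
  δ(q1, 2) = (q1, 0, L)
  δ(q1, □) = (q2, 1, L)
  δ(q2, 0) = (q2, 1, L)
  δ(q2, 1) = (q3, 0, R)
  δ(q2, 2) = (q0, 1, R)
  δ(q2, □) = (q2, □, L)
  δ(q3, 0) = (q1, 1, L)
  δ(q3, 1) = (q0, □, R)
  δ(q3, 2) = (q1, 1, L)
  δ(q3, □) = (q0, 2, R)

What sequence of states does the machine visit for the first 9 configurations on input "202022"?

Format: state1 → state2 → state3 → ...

Execution trace:
Initial: [q0]202022
Step 1: δ(q0, 2) = (q2, 1, L) → [q2]□102022
Step 2: δ(q2, □) = (q2, □, L) → [q2]□□102022
Step 3: δ(q2, □) = (q2, □, L) → [q2]□□□102022
Step 4: δ(q2, □) = (q2, □, L) → [q2]□□□□102022
Step 5: δ(q2, □) = (q2, □, L) → [q2]□□□□□102022
Step 6: δ(q2, □) = (q2, □, L) → [q2]□□□□□□102022
Step 7: δ(q2, □) = (q2, □, L) → [q2]□□□□□□□102022
Step 8: δ(q2, □) = (q2, □, L) → [q2]□□□□□□□□102022

State sequence: q0 → q2 → q2 → q2 → q2 → q2 → q2 → q2 → q2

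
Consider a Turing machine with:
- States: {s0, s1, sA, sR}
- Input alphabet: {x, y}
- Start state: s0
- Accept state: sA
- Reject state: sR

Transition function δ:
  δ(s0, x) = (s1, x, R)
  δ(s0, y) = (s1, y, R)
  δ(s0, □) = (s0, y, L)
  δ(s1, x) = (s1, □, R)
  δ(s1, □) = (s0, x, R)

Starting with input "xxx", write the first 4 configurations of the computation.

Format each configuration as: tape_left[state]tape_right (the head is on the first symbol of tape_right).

Transitions applied:
Step 1: δ(s0, x) = (s1, x, R)
Step 2: δ(s1, x) = (s1, □, R)
Step 3: δ(s1, x) = (s1, □, R)

The first 4 configurations are:
[s0]xxx ⊢ x[s1]xx ⊢ x□[s1]x ⊢ x□□[s1]□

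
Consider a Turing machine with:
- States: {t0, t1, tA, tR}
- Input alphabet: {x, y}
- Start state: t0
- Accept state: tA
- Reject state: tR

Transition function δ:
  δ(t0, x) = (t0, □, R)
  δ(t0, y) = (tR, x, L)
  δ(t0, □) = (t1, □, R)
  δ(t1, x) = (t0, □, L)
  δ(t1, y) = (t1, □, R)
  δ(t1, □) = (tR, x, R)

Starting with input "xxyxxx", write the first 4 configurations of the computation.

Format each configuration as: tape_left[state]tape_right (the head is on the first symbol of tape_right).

Transitions applied:
Step 1: δ(t0, x) = (t0, □, R)
Step 2: δ(t0, x) = (t0, □, R)
Step 3: δ(t0, y) = (tR, x, L)

The first 4 configurations are:
[t0]xxyxxx ⊢ □[t0]xyxxx ⊢ □□[t0]yxxx ⊢ □[tR]□xxxx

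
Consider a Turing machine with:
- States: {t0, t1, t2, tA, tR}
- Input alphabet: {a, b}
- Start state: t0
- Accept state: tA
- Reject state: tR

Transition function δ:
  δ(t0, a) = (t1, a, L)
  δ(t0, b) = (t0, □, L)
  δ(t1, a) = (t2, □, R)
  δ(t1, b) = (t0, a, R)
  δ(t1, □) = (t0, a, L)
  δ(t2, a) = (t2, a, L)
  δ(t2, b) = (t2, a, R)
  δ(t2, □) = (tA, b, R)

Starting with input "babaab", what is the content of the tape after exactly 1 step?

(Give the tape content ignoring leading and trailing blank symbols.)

Execution trace:
Initial: [t0]babaab
Step 1: δ(t0, b) = (t0, □, L) → [t0]□□abaab

No transition is defined for δ(t0, □). By convention the machine halts and rejects.

After 1 step, the tape (ignoring leading/trailing blanks) is: abaab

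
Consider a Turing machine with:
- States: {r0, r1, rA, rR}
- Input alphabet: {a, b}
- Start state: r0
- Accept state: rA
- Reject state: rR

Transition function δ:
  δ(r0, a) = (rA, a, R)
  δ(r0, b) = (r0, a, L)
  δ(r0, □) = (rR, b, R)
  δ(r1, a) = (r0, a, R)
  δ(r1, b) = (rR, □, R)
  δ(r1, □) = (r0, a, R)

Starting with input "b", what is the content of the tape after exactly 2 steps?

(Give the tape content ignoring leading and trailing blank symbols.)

Execution trace:
Initial: [r0]b
Step 1: δ(r0, b) = (r0, a, L) → [r0]□a
Step 2: δ(r0, □) = (rR, b, R) → b[rR]a

The machine reaches the reject state rR and halts.

After 2 steps, the tape (ignoring leading/trailing blanks) is: ba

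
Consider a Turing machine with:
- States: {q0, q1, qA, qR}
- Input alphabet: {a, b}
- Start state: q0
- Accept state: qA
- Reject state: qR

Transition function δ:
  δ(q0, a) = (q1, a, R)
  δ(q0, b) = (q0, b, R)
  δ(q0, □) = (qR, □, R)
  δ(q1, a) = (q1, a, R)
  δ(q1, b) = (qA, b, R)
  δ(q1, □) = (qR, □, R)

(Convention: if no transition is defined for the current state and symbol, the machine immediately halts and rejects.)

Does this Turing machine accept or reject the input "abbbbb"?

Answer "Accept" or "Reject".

Execution trace:
Initial: [q0]abbbbb
Step 1: δ(q0, a) = (q1, a, R) → a[q1]bbbbb
Step 2: δ(q1, b) = (qA, b, R) → ab[qA]bbbb

The machine reaches the accept state qA and halts.

Answer: Accept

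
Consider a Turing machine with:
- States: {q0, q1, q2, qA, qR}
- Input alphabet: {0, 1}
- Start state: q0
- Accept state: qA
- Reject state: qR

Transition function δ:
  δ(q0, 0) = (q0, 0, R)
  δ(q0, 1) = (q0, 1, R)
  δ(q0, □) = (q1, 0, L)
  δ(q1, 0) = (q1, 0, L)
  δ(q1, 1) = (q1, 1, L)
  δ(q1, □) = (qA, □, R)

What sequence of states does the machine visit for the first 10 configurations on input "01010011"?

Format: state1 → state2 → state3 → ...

Execution trace:
Initial: [q0]01010011
Step 1: δ(q0, 0) = (q0, 0, R) → 0[q0]1010011
Step 2: δ(q0, 1) = (q0, 1, R) → 01[q0]010011
Step 3: δ(q0, 0) = (q0, 0, R) → 010[q0]10011
Step 4: δ(q0, 1) = (q0, 1, R) → 0101[q0]0011
Step 5: δ(q0, 0) = (q0, 0, R) → 01010[q0]011
Step 6: δ(q0, 0) = (q0, 0, R) → 010100[q0]11
Step 7: δ(q0, 1) = (q0, 1, R) → 0101001[q0]1
Step 8: δ(q0, 1) = (q0, 1, R) → 01010011[q0]□
Step 9: δ(q0, □) = (q1, 0, L) → 0101001[q1]10

State sequence: q0 → q0 → q0 → q0 → q0 → q0 → q0 → q0 → q0 → q1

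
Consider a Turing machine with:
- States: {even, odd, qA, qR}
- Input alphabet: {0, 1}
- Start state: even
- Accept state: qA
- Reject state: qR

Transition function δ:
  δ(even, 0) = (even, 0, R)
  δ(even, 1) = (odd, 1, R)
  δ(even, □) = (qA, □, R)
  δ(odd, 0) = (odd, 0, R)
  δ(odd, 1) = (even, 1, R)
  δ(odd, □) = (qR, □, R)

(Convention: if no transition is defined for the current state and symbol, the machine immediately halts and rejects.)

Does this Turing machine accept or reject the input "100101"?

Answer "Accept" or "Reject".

Execution trace:
Initial: [even]100101
Step 1: δ(even, 1) = (odd, 1, R) → 1[odd]00101
Step 2: δ(odd, 0) = (odd, 0, R) → 10[odd]0101
Step 3: δ(odd, 0) = (odd, 0, R) → 100[odd]101
Step 4: δ(odd, 1) = (even, 1, R) → 1001[even]01
Step 5: δ(even, 0) = (even, 0, R) → 10010[even]1
Step 6: δ(even, 1) = (odd, 1, R) → 100101[odd]□
Step 7: δ(odd, □) = (qR, □, R) → 100101□[qR]□

The machine reaches the reject state qR and halts.

Answer: Reject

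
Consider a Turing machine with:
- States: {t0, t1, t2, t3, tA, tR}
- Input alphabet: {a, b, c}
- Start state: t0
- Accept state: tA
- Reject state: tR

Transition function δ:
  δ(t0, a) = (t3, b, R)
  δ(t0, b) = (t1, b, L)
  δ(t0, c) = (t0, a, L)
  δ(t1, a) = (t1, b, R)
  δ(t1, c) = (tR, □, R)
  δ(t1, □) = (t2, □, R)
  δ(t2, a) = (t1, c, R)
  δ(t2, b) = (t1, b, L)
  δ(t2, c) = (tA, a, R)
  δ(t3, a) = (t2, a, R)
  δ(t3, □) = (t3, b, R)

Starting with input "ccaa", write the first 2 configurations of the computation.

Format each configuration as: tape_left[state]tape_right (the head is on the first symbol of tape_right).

Transitions applied:
Step 1: δ(t0, c) = (t0, a, L)

The first 2 configurations are:
[t0]ccaa ⊢ [t0]□acaa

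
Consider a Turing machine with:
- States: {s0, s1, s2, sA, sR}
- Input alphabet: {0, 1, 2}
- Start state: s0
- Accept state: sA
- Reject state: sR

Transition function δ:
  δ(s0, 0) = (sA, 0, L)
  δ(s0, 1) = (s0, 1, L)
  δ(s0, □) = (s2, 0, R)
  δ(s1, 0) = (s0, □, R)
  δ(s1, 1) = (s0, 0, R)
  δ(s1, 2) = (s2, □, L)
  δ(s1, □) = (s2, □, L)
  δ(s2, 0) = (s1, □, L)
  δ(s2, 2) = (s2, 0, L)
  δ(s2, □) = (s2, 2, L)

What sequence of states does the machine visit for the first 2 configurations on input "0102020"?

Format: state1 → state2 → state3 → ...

Execution trace:
Initial: [s0]0102020
Step 1: δ(s0, 0) = (sA, 0, L) → [sA]□0102020

The machine reaches the accept state sA and halts.

State sequence: s0 → sA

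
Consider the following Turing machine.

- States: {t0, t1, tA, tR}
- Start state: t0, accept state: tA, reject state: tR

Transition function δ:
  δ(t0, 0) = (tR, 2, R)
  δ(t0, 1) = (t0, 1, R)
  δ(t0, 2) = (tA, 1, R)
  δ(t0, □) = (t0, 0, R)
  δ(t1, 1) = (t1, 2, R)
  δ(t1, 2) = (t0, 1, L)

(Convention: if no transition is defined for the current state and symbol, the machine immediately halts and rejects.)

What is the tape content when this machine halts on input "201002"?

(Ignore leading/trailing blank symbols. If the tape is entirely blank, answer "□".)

Execution trace:
Initial: [t0]201002
Step 1: δ(t0, 2) = (tA, 1, R) → 1[tA]01002

The machine reaches the accept state tA and halts.

Final tape (ignoring leading/trailing blanks): 101002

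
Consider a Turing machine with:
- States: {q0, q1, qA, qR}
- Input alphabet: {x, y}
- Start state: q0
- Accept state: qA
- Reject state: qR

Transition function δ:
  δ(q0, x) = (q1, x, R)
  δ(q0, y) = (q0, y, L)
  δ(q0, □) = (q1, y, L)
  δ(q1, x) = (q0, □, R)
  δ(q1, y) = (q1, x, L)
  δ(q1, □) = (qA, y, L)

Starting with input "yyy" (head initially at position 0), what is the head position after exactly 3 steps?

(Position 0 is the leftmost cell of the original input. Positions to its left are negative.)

Execution trace (head position shown):
Step 0: [q0]yyy  (head at position 0)
Step 1: move left → [q0]□yyy  (head at position -1)
Step 2: move left → [q1]□yyyy  (head at position -2)
Step 3: move left → [qA]□yyyyy  (head at position -3)

After 3 steps, the head is at position -3.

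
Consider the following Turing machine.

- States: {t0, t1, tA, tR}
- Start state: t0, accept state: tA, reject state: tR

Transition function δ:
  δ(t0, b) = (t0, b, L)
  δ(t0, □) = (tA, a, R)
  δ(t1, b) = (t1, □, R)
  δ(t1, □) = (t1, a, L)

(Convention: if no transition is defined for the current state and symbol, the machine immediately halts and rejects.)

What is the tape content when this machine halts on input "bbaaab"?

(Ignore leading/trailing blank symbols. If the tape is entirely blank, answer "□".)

Execution trace:
Initial: [t0]bbaaab
Step 1: δ(t0, b) = (t0, b, L) → [t0]□bbaaab
Step 2: δ(t0, □) = (tA, a, R) → a[tA]bbaaab

The machine reaches the accept state tA and halts.

Final tape (ignoring leading/trailing blanks): abbaaab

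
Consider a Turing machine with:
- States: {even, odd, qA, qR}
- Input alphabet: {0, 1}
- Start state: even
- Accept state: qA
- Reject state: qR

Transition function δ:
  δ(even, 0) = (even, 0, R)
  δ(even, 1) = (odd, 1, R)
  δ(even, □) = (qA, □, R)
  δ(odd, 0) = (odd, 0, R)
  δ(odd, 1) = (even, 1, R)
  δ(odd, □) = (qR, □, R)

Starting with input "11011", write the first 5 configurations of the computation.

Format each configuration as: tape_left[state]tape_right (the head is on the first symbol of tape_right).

Transitions applied:
Step 1: δ(even, 1) = (odd, 1, R)
Step 2: δ(odd, 1) = (even, 1, R)
Step 3: δ(even, 0) = (even, 0, R)
Step 4: δ(even, 1) = (odd, 1, R)

The first 5 configurations are:
[even]11011 ⊢ 1[odd]1011 ⊢ 11[even]011 ⊢ 110[even]11 ⊢ 1101[odd]1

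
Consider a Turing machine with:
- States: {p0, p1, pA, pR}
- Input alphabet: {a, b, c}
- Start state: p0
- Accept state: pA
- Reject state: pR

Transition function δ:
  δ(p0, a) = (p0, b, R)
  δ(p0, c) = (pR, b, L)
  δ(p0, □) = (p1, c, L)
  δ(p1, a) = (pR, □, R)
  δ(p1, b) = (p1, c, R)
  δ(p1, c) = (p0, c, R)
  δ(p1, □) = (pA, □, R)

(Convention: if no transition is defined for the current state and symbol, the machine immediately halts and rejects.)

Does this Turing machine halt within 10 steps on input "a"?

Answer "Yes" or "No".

Execution trace:
Initial: [p0]a
Step 1: δ(p0, a) = (p0, b, R) → b[p0]□
Step 2: δ(p0, □) = (p1, c, L) → [p1]bc
Step 3: δ(p1, b) = (p1, c, R) → c[p1]c
Step 4: δ(p1, c) = (p0, c, R) → cc[p0]□
Step 5: δ(p0, □) = (p1, c, L) → c[p1]cc
Step 6: δ(p1, c) = (p0, c, R) → cc[p0]c
Step 7: δ(p0, c) = (pR, b, L) → c[pR]cb

The machine reaches the reject state pR and halts.
The machine halted after 7 steps (within the 10-step bound).

Answer: Yes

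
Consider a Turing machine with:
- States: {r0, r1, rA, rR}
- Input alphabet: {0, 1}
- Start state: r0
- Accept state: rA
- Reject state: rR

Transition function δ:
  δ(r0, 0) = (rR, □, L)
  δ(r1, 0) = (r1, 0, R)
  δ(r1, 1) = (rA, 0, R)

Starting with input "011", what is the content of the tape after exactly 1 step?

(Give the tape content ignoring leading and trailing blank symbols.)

Execution trace:
Initial: [r0]011
Step 1: δ(r0, 0) = (rR, □, L) → [rR]□□11

The machine reaches the reject state rR and halts.

After 1 step, the tape (ignoring leading/trailing blanks) is: 11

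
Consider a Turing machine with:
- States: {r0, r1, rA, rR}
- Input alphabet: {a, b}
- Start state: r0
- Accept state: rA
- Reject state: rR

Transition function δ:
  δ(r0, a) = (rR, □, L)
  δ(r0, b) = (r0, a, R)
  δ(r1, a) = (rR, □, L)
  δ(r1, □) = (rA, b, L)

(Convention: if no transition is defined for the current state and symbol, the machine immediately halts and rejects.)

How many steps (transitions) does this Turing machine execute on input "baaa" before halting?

Execution trace:
Initial: [r0]baaa
Step 1: δ(r0, b) = (r0, a, R) → a[r0]aaa
Step 2: δ(r0, a) = (rR, □, L) → [rR]a□aa

The machine reaches the reject state rR and halts.

The machine executed 2 steps before halting.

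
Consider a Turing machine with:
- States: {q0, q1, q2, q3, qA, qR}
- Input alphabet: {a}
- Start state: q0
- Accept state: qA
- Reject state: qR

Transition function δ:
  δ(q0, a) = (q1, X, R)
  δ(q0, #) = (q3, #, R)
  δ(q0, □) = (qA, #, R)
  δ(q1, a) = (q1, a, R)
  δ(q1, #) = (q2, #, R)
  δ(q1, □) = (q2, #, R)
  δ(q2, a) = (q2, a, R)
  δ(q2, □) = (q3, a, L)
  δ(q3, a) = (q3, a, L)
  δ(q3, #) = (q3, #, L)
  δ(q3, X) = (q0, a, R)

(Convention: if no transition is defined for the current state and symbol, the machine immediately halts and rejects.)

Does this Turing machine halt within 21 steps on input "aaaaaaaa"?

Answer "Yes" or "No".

Execution trace:
Initial: [q0]aaaaaaaa
Step 1: δ(q0, a) = (q1, X, R) → X[q1]aaaaaaa
Step 2: δ(q1, a) = (q1, a, R) → Xa[q1]aaaaaa
Step 3: δ(q1, a) = (q1, a, R) → Xaa[q1]aaaaa
Step 4: δ(q1, a) = (q1, a, R) → Xaaa[q1]aaaa
Step 5: δ(q1, a) = (q1, a, R) → Xaaaa[q1]aaa
Step 6: δ(q1, a) = (q1, a, R) → Xaaaaa[q1]aa
Step 7: δ(q1, a) = (q1, a, R) → Xaaaaaa[q1]a
Step 8: δ(q1, a) = (q1, a, R) → Xaaaaaaa[q1]□
Step 9: δ(q1, □) = (q2, #, R) → Xaaaaaaa#[q2]□
Step 10: δ(q2, □) = (q3, a, L) → Xaaaaaaa[q3]#a
Step 11: δ(q3, #) = (q3, #, L) → Xaaaaaa[q3]a#a
Step 12: δ(q3, a) = (q3, a, L) → Xaaaaa[q3]aa#a
Step 13: δ(q3, a) = (q3, a, L) → Xaaaa[q3]aaa#a
Step 14: δ(q3, a) = (q3, a, L) → Xaaa[q3]aaaa#a
Step 15: δ(q3, a) = (q3, a, L) → Xaa[q3]aaaaa#a
Step 16: δ(q3, a) = (q3, a, L) → Xa[q3]aaaaaa#a
Step 17: δ(q3, a) = (q3, a, L) → X[q3]aaaaaaa#a
Step 18: δ(q3, a) = (q3, a, L) → [q3]Xaaaaaaa#a
Step 19: δ(q3, X) = (q0, a, R) → a[q0]aaaaaaa#a
Step 20: δ(q0, a) = (q1, X, R) → aX[q1]aaaaaa#a
Step 21: δ(q1, a) = (q1, a, R) → aXa[q1]aaaaa#a

The machine has not reached a halting state after 21 steps.
The machine did not halt within the 21-step bound.

Answer: No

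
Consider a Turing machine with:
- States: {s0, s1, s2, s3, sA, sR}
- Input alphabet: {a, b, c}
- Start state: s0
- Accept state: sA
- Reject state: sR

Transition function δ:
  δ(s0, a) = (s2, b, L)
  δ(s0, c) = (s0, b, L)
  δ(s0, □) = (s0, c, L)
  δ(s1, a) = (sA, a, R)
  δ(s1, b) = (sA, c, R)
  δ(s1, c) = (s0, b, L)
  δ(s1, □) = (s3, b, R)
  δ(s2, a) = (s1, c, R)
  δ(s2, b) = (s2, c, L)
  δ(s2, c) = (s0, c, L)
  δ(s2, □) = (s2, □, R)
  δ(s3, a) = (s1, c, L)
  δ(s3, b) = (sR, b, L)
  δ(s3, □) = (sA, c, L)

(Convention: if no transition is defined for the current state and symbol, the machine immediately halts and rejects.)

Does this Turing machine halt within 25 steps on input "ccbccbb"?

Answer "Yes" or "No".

Execution trace:
Initial: [s0]ccbccbb
Step 1: δ(s0, c) = (s0, b, L) → [s0]□bcbccbb
Step 2: δ(s0, □) = (s0, c, L) → [s0]□cbcbccbb
Step 3: δ(s0, □) = (s0, c, L) → [s0]□ccbcbccbb
Step 4: δ(s0, □) = (s0, c, L) → [s0]□cccbcbccbb
Step 5: δ(s0, □) = (s0, c, L) → [s0]□ccccbcbccbb
Step 6: δ(s0, □) = (s0, c, L) → [s0]□cccccbcbccbb
Step 7: δ(s0, □) = (s0, c, L) → [s0]□ccccccbcbccbb
Step 8: δ(s0, □) = (s0, c, L) → [s0]□cccccccbcbccbb
Step 9: δ(s0, □) = (s0, c, L) → [s0]□ccccccccbcbccbb
Step 10: δ(s0, □) = (s0, c, L) → [s0]□cccccccccbcbccbb
Step 11: δ(s0, □) = (s0, c, L) → [s0]□ccccccccccbcbccbb
Step 12: δ(s0, □) = (s0, c, L) → [s0]□cccccccccccbcbccbb
Step 13: δ(s0, □) = (s0, c, L) → [s0]□ccccccccccccbcbccbb
Step 14: δ(s0, □) = (s0, c, L) → [s0]□cccccccccccccbcbccbb
Step 15: δ(s0, □) = (s0, c, L) → [s0]□ccccccccccccccbcbccbb
Step 16: δ(s0, □) = (s0, c, L) → [s0]□cccccccccccccccbcbccbb
Step 17: δ(s0, □) = (s0, c, L) → [s0]□ccccccccccccccccbcbccbb
Step 18: δ(s0, □) = (s0, c, L) → [s0]□cccccccccccccccccbcbccbb
Step 19: δ(s0, □) = (s0, c, L) → [s0]□ccccccccccccccccccbcbccbb
Step 20: δ(s0, □) = (s0, c, L) → [s0]□cccccccccccccccccccbcbccbb
Step 21: δ(s0, □) = (s0, c, L) → [s0]□ccccccccccccccccccccbcbccbb
Step 22: δ(s0, □) = (s0, c, L) → [s0]□cccccccccccccccccccccbcbccbb
Step 23: δ(s0, □) = (s0, c, L) → [s0]□ccccccccccccccccccccccbcbccbb
Step 24: δ(s0, □) = (s0, c, L) → [s0]□cccccccccccccccccccccccbcbccbb
Step 25: δ(s0, □) = (s0, c, L) → [s0]□ccccccccccccccccccccccccbcbccbb

The machine has not reached a halting state after 25 steps.
The machine did not halt within the 25-step bound.

Answer: No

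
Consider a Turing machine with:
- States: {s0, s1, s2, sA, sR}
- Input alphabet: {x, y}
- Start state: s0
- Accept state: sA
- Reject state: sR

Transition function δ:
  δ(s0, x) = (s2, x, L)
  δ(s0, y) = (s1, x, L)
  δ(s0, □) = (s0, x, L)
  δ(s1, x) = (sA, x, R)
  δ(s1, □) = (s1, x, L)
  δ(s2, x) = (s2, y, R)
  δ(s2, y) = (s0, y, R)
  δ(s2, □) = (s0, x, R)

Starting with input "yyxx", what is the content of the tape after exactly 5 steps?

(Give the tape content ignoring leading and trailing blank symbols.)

Execution trace:
Initial: [s0]yyxx
Step 1: δ(s0, y) = (s1, x, L) → [s1]□xyxx
Step 2: δ(s1, □) = (s1, x, L) → [s1]□xxyxx
Step 3: δ(s1, □) = (s1, x, L) → [s1]□xxxyxx
Step 4: δ(s1, □) = (s1, x, L) → [s1]□xxxxyxx
Step 5: δ(s1, □) = (s1, x, L) → [s1]□xxxxxyxx

After 5 steps, the tape (ignoring leading/trailing blanks) is: xxxxxyxx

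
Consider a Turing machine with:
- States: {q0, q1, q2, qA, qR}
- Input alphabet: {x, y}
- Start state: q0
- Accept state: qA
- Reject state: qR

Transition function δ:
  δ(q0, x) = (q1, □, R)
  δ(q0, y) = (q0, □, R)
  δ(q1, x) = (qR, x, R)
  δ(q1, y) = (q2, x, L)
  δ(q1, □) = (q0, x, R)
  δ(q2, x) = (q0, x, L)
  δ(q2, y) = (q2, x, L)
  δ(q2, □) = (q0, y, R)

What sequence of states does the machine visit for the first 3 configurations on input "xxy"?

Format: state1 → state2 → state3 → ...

Execution trace:
Initial: [q0]xxy
Step 1: δ(q0, x) = (q1, □, R) → □[q1]xy
Step 2: δ(q1, x) = (qR, x, R) → □x[qR]y

The machine reaches the reject state qR and halts.

State sequence: q0 → q1 → qR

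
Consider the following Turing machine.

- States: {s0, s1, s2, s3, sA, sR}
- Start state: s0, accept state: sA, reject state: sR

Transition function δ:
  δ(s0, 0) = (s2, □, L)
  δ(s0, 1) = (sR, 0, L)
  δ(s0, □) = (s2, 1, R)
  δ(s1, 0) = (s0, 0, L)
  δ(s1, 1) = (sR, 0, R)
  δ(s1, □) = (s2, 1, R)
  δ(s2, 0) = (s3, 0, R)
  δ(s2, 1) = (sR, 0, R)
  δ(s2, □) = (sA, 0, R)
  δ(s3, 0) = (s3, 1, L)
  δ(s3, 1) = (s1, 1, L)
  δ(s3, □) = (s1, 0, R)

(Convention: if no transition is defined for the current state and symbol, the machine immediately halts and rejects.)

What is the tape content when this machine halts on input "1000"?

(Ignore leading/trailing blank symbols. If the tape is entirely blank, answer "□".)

Execution trace:
Initial: [s0]1000
Step 1: δ(s0, 1) = (sR, 0, L) → [sR]□0000

The machine reaches the reject state sR and halts.

Final tape (ignoring leading/trailing blanks): 0000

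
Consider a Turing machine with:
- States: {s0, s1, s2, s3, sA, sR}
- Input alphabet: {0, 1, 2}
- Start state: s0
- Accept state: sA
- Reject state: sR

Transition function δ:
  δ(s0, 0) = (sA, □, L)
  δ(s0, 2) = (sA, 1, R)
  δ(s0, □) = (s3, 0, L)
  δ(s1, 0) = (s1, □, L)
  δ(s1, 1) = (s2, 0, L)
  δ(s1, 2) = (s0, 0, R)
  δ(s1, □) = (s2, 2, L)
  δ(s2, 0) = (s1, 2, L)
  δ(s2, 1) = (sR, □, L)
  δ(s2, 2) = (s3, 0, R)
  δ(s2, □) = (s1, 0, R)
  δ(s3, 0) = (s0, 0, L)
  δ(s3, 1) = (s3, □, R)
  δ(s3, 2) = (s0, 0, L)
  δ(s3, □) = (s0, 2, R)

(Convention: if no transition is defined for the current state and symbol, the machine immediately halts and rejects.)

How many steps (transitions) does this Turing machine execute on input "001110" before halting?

Execution trace:
Initial: [s0]001110
Step 1: δ(s0, 0) = (sA, □, L) → [sA]□□01110

The machine reaches the accept state sA and halts.

The machine executed 1 step before halting.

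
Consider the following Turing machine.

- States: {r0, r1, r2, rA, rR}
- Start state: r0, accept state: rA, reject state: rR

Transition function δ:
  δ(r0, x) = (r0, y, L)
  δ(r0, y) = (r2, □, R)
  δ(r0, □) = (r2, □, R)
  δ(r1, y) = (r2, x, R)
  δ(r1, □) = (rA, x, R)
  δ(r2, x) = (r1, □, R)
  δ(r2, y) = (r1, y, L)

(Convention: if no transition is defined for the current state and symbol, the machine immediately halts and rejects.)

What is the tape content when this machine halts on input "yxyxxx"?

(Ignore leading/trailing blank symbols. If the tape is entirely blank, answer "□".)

Execution trace:
Initial: [r0]yxyxxx
Step 1: δ(r0, y) = (r2, □, R) → □[r2]xyxxx
Step 2: δ(r2, x) = (r1, □, R) → □□[r1]yxxx
Step 3: δ(r1, y) = (r2, x, R) → □□x[r2]xxx
Step 4: δ(r2, x) = (r1, □, R) → □□x□[r1]xx

No transition is defined for δ(r1, x). By convention the machine halts and rejects.

Final tape (ignoring leading/trailing blanks): x□xx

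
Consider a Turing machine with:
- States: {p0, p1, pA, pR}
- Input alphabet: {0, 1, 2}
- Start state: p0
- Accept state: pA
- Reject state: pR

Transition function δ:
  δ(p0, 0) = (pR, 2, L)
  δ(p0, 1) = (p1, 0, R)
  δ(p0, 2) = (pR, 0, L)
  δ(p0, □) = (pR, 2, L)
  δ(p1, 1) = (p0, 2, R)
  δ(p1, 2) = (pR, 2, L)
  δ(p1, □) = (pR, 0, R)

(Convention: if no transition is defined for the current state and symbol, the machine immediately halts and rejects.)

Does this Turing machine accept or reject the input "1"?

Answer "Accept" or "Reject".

Execution trace:
Initial: [p0]1
Step 1: δ(p0, 1) = (p1, 0, R) → 0[p1]□
Step 2: δ(p1, □) = (pR, 0, R) → 00[pR]□

The machine reaches the reject state pR and halts.

Answer: Reject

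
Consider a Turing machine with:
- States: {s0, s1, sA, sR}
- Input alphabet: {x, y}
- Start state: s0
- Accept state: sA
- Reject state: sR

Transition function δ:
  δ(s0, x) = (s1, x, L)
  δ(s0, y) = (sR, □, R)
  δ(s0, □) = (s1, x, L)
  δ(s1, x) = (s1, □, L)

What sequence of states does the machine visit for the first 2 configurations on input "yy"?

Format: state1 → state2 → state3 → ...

Execution trace:
Initial: [s0]yy
Step 1: δ(s0, y) = (sR, □, R) → □[sR]y

The machine reaches the reject state sR and halts.

State sequence: s0 → sR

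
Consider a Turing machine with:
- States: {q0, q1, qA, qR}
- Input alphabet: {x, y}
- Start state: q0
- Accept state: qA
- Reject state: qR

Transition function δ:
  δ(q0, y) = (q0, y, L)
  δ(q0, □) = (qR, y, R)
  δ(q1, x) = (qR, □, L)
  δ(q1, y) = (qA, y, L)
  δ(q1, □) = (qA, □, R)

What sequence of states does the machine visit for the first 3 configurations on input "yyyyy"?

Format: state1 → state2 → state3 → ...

Execution trace:
Initial: [q0]yyyyy
Step 1: δ(q0, y) = (q0, y, L) → [q0]□yyyyy
Step 2: δ(q0, □) = (qR, y, R) → y[qR]yyyyy

The machine reaches the reject state qR and halts.

State sequence: q0 → q0 → qR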